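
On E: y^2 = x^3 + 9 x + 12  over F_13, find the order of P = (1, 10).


Compute successive multiples of P until we hit O:
  1P = (1, 10)
  2P = (2, 5)
  3P = (9, 4)
  4P = (6, 10)
  5P = (6, 3)
  6P = (9, 9)
  7P = (2, 8)
  8P = (1, 3)
  ... (continuing to 9P)
  9P = O

ord(P) = 9


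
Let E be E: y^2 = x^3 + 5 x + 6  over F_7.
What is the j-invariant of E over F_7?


Delta = -16(4 a^3 + 27 b^2) mod 7 = 3
-1728 * (4 a)^3 = -1728 * (4*5)^3 mod 7 = 6
j = 6 * 3^(-1) mod 7 = 2

j = 2 (mod 7)


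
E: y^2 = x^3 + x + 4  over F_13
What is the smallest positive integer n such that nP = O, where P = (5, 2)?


Compute successive multiples of P until we hit O:
  1P = (5, 2)
  2P = (0, 2)
  3P = (8, 11)
  4P = (9, 12)
  5P = (2, 12)
  6P = (7, 9)
  7P = (10, 0)
  8P = (7, 4)
  ... (continuing to 14P)
  14P = O

ord(P) = 14


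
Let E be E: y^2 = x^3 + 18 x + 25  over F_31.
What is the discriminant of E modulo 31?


4 a^3 + 27 b^2 = 4*18^3 + 27*25^2 = 23328 + 16875 = 40203
Delta = -16 * (40203) = -643248
Delta mod 31 = 2

Delta = 2 (mod 31)


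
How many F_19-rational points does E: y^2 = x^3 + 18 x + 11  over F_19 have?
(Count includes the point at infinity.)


For each x in F_19, count y with y^2 = x^3 + 18 x + 11 mod 19:
  x = 0: RHS = 11, y in [7, 12]  -> 2 point(s)
  x = 1: RHS = 11, y in [7, 12]  -> 2 point(s)
  x = 2: RHS = 17, y in [6, 13]  -> 2 point(s)
  x = 3: RHS = 16, y in [4, 15]  -> 2 point(s)
  x = 5: RHS = 17, y in [6, 13]  -> 2 point(s)
  x = 7: RHS = 5, y in [9, 10]  -> 2 point(s)
  x = 9: RHS = 9, y in [3, 16]  -> 2 point(s)
  x = 11: RHS = 1, y in [1, 18]  -> 2 point(s)
  x = 12: RHS = 17, y in [6, 13]  -> 2 point(s)
  x = 14: RHS = 5, y in [9, 10]  -> 2 point(s)
  x = 16: RHS = 6, y in [5, 14]  -> 2 point(s)
  x = 17: RHS = 5, y in [9, 10]  -> 2 point(s)
  x = 18: RHS = 11, y in [7, 12]  -> 2 point(s)
Affine points: 26. Add the point at infinity: total = 27.

#E(F_19) = 27


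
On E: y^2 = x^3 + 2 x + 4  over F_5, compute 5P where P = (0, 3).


k = 5 = 101_2 (binary, LSB first: 101)
Double-and-add from P = (0, 3):
  bit 0 = 1: acc = O + (0, 3) = (0, 3)
  bit 1 = 0: acc unchanged = (0, 3)
  bit 2 = 1: acc = (0, 3) + (2, 1) = (4, 1)

5P = (4, 1)


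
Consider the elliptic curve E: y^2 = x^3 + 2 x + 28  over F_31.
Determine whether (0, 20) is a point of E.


Check whether y^2 = x^3 + 2 x + 28 (mod 31) for (x, y) = (0, 20).
LHS: y^2 = 20^2 mod 31 = 28
RHS: x^3 + 2 x + 28 = 0^3 + 2*0 + 28 mod 31 = 28
LHS = RHS

Yes, on the curve


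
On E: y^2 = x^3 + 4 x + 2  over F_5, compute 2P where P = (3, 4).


Doubling: s = (3 x1^2 + a) / (2 y1)
s = (3*3^2 + 4) / (2*4) mod 5 = 2
x3 = s^2 - 2 x1 mod 5 = 2^2 - 2*3 = 3
y3 = s (x1 - x3) - y1 mod 5 = 2 * (3 - 3) - 4 = 1

2P = (3, 1)


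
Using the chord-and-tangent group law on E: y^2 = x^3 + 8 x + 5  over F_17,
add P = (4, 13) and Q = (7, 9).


P != Q, so use the chord formula.
s = (y2 - y1) / (x2 - x1) = (13) / (3) mod 17 = 10
x3 = s^2 - x1 - x2 mod 17 = 10^2 - 4 - 7 = 4
y3 = s (x1 - x3) - y1 mod 17 = 10 * (4 - 4) - 13 = 4

P + Q = (4, 4)


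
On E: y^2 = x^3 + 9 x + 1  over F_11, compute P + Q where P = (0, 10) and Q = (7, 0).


P != Q, so use the chord formula.
s = (y2 - y1) / (x2 - x1) = (1) / (7) mod 11 = 8
x3 = s^2 - x1 - x2 mod 11 = 8^2 - 0 - 7 = 2
y3 = s (x1 - x3) - y1 mod 11 = 8 * (0 - 2) - 10 = 7

P + Q = (2, 7)


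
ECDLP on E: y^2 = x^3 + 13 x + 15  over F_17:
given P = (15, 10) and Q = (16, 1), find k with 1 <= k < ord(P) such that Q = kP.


Enumerate multiples of P until we hit Q = (16, 1):
  1P = (15, 10)
  2P = (13, 1)
  3P = (5, 1)
  4P = (16, 1)
Match found at i = 4.

k = 4


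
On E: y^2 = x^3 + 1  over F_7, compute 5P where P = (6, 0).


k = 5 = 101_2 (binary, LSB first: 101)
Double-and-add from P = (6, 0):
  bit 0 = 1: acc = O + (6, 0) = (6, 0)
  bit 1 = 0: acc unchanged = (6, 0)
  bit 2 = 1: acc = (6, 0) + O = (6, 0)

5P = (6, 0)


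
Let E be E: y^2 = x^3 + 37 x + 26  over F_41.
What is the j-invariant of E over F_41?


Delta = -16(4 a^3 + 27 b^2) mod 41 = 7
-1728 * (4 a)^3 = -1728 * (4*37)^3 mod 41 = 17
j = 17 * 7^(-1) mod 41 = 20

j = 20 (mod 41)


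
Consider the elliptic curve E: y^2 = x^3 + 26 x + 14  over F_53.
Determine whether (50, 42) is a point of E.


Check whether y^2 = x^3 + 26 x + 14 (mod 53) for (x, y) = (50, 42).
LHS: y^2 = 42^2 mod 53 = 15
RHS: x^3 + 26 x + 14 = 50^3 + 26*50 + 14 mod 53 = 15
LHS = RHS

Yes, on the curve


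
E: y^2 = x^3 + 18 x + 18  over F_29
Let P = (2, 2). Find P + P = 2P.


Doubling: s = (3 x1^2 + a) / (2 y1)
s = (3*2^2 + 18) / (2*2) mod 29 = 22
x3 = s^2 - 2 x1 mod 29 = 22^2 - 2*2 = 16
y3 = s (x1 - x3) - y1 mod 29 = 22 * (2 - 16) - 2 = 9

2P = (16, 9)


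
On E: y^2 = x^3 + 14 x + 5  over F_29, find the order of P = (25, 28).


Compute successive multiples of P until we hit O:
  1P = (25, 28)
  2P = (12, 4)
  3P = (16, 2)
  4P = (1, 22)
  5P = (23, 16)
  6P = (17, 20)
  7P = (17, 9)
  8P = (23, 13)
  ... (continuing to 13P)
  13P = O

ord(P) = 13


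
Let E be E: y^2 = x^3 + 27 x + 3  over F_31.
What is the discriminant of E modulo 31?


4 a^3 + 27 b^2 = 4*27^3 + 27*3^2 = 78732 + 243 = 78975
Delta = -16 * (78975) = -1263600
Delta mod 31 = 22

Delta = 22 (mod 31)


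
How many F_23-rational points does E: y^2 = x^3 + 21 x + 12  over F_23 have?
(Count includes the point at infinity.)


For each x in F_23, count y with y^2 = x^3 + 21 x + 12 mod 23:
  x = 0: RHS = 12, y in [9, 14]  -> 2 point(s)
  x = 2: RHS = 16, y in [4, 19]  -> 2 point(s)
  x = 5: RHS = 12, y in [9, 14]  -> 2 point(s)
  x = 6: RHS = 9, y in [3, 20]  -> 2 point(s)
  x = 8: RHS = 2, y in [5, 18]  -> 2 point(s)
  x = 10: RHS = 3, y in [7, 16]  -> 2 point(s)
  x = 18: RHS = 12, y in [9, 14]  -> 2 point(s)
  x = 19: RHS = 2, y in [5, 18]  -> 2 point(s)
  x = 21: RHS = 8, y in [10, 13]  -> 2 point(s)
  x = 22: RHS = 13, y in [6, 17]  -> 2 point(s)
Affine points: 20. Add the point at infinity: total = 21.

#E(F_23) = 21


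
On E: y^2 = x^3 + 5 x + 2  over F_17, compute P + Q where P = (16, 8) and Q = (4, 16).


P != Q, so use the chord formula.
s = (y2 - y1) / (x2 - x1) = (8) / (5) mod 17 = 5
x3 = s^2 - x1 - x2 mod 17 = 5^2 - 16 - 4 = 5
y3 = s (x1 - x3) - y1 mod 17 = 5 * (16 - 5) - 8 = 13

P + Q = (5, 13)


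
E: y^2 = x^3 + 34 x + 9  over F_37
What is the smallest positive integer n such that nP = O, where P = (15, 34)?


Compute successive multiples of P until we hit O:
  1P = (15, 34)
  2P = (8, 33)
  3P = (11, 30)
  4P = (12, 6)
  5P = (19, 15)
  6P = (14, 26)
  7P = (35, 28)
  8P = (3, 29)
  ... (continuing to 41P)
  41P = O

ord(P) = 41


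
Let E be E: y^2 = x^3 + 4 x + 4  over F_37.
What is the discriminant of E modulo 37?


4 a^3 + 27 b^2 = 4*4^3 + 27*4^2 = 256 + 432 = 688
Delta = -16 * (688) = -11008
Delta mod 37 = 18

Delta = 18 (mod 37)


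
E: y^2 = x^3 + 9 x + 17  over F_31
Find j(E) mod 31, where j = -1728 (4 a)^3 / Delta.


Delta = -16(4 a^3 + 27 b^2) mod 31 = 19
-1728 * (4 a)^3 = -1728 * (4*9)^3 mod 31 = 8
j = 8 * 19^(-1) mod 31 = 20

j = 20 (mod 31)


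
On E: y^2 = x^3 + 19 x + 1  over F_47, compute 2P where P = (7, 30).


Doubling: s = (3 x1^2 + a) / (2 y1)
s = (3*7^2 + 19) / (2*30) mod 47 = 20
x3 = s^2 - 2 x1 mod 47 = 20^2 - 2*7 = 10
y3 = s (x1 - x3) - y1 mod 47 = 20 * (7 - 10) - 30 = 4

2P = (10, 4)


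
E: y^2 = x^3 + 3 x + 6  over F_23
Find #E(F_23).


For each x in F_23, count y with y^2 = x^3 + 3 x + 6 mod 23:
  x = 0: RHS = 6, y in [11, 12]  -> 2 point(s)
  x = 4: RHS = 13, y in [6, 17]  -> 2 point(s)
  x = 5: RHS = 8, y in [10, 13]  -> 2 point(s)
  x = 7: RHS = 2, y in [5, 18]  -> 2 point(s)
  x = 8: RHS = 13, y in [6, 17]  -> 2 point(s)
  x = 9: RHS = 3, y in [7, 16]  -> 2 point(s)
  x = 10: RHS = 1, y in [1, 22]  -> 2 point(s)
  x = 11: RHS = 13, y in [6, 17]  -> 2 point(s)
  x = 14: RHS = 9, y in [3, 20]  -> 2 point(s)
  x = 17: RHS = 2, y in [5, 18]  -> 2 point(s)
  x = 18: RHS = 4, y in [2, 21]  -> 2 point(s)
  x = 20: RHS = 16, y in [4, 19]  -> 2 point(s)
  x = 22: RHS = 2, y in [5, 18]  -> 2 point(s)
Affine points: 26. Add the point at infinity: total = 27.

#E(F_23) = 27


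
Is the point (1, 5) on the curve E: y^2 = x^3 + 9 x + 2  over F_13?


Check whether y^2 = x^3 + 9 x + 2 (mod 13) for (x, y) = (1, 5).
LHS: y^2 = 5^2 mod 13 = 12
RHS: x^3 + 9 x + 2 = 1^3 + 9*1 + 2 mod 13 = 12
LHS = RHS

Yes, on the curve


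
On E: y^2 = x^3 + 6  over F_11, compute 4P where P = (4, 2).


k = 4 = 100_2 (binary, LSB first: 001)
Double-and-add from P = (4, 2):
  bit 0 = 0: acc unchanged = O
  bit 1 = 0: acc unchanged = O
  bit 2 = 1: acc = O + (4, 2) = (4, 2)

4P = (4, 2)


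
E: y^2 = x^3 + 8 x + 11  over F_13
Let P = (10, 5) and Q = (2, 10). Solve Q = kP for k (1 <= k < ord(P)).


Enumerate multiples of P until we hit Q = (2, 10):
  1P = (10, 5)
  2P = (2, 10)
Match found at i = 2.

k = 2


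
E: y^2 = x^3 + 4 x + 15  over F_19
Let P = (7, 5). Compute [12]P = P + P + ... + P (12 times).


k = 12 = 1100_2 (binary, LSB first: 0011)
Double-and-add from P = (7, 5):
  bit 0 = 0: acc unchanged = O
  bit 1 = 0: acc unchanged = O
  bit 2 = 1: acc = O + (1, 1) = (1, 1)
  bit 3 = 1: acc = (1, 1) + (15, 7) = (9, 1)

12P = (9, 1)


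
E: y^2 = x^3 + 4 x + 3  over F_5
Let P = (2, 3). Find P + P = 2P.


Doubling: s = (3 x1^2 + a) / (2 y1)
s = (3*2^2 + 4) / (2*3) mod 5 = 1
x3 = s^2 - 2 x1 mod 5 = 1^2 - 2*2 = 2
y3 = s (x1 - x3) - y1 mod 5 = 1 * (2 - 2) - 3 = 2

2P = (2, 2)


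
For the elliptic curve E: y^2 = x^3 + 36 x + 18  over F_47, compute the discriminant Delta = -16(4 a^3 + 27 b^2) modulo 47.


4 a^3 + 27 b^2 = 4*36^3 + 27*18^2 = 186624 + 8748 = 195372
Delta = -16 * (195372) = -3125952
Delta mod 47 = 18

Delta = 18 (mod 47)


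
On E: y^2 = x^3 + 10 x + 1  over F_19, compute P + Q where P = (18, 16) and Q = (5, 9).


P != Q, so use the chord formula.
s = (y2 - y1) / (x2 - x1) = (12) / (6) mod 19 = 2
x3 = s^2 - x1 - x2 mod 19 = 2^2 - 18 - 5 = 0
y3 = s (x1 - x3) - y1 mod 19 = 2 * (18 - 0) - 16 = 1

P + Q = (0, 1)


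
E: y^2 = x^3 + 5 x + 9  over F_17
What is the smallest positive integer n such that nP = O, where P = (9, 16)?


Compute successive multiples of P until we hit O:
  1P = (9, 16)
  2P = (7, 8)
  3P = (0, 3)
  4P = (4, 12)
  5P = (6, 0)
  6P = (4, 5)
  7P = (0, 14)
  8P = (7, 9)
  ... (continuing to 10P)
  10P = O

ord(P) = 10


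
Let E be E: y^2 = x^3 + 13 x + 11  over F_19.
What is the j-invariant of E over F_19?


Delta = -16(4 a^3 + 27 b^2) mod 19 = 8
-1728 * (4 a)^3 = -1728 * (4*13)^3 mod 19 = 8
j = 8 * 8^(-1) mod 19 = 1

j = 1 (mod 19)


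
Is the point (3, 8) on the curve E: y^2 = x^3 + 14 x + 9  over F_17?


Check whether y^2 = x^3 + 14 x + 9 (mod 17) for (x, y) = (3, 8).
LHS: y^2 = 8^2 mod 17 = 13
RHS: x^3 + 14 x + 9 = 3^3 + 14*3 + 9 mod 17 = 10
LHS != RHS

No, not on the curve


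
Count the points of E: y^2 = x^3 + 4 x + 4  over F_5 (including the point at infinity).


For each x in F_5, count y with y^2 = x^3 + 4 x + 4 mod 5:
  x = 0: RHS = 4, y in [2, 3]  -> 2 point(s)
  x = 1: RHS = 4, y in [2, 3]  -> 2 point(s)
  x = 2: RHS = 0, y in [0]  -> 1 point(s)
  x = 4: RHS = 4, y in [2, 3]  -> 2 point(s)
Affine points: 7. Add the point at infinity: total = 8.

#E(F_5) = 8


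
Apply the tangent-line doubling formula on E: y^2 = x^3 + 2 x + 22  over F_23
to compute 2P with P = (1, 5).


Doubling: s = (3 x1^2 + a) / (2 y1)
s = (3*1^2 + 2) / (2*5) mod 23 = 12
x3 = s^2 - 2 x1 mod 23 = 12^2 - 2*1 = 4
y3 = s (x1 - x3) - y1 mod 23 = 12 * (1 - 4) - 5 = 5

2P = (4, 5)


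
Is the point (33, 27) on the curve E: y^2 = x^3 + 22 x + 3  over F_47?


Check whether y^2 = x^3 + 22 x + 3 (mod 47) for (x, y) = (33, 27).
LHS: y^2 = 27^2 mod 47 = 24
RHS: x^3 + 22 x + 3 = 33^3 + 22*33 + 3 mod 47 = 6
LHS != RHS

No, not on the curve


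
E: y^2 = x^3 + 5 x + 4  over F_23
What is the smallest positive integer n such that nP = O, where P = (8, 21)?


Compute successive multiples of P until we hit O:
  1P = (8, 21)
  2P = (19, 9)
  3P = (20, 13)
  4P = (21, 3)
  5P = (0, 21)
  6P = (15, 2)
  7P = (13, 9)
  8P = (5, 4)
  ... (continuing to 20P)
  20P = O

ord(P) = 20


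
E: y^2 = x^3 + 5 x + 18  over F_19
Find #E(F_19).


For each x in F_19, count y with y^2 = x^3 + 5 x + 18 mod 19:
  x = 1: RHS = 5, y in [9, 10]  -> 2 point(s)
  x = 2: RHS = 17, y in [6, 13]  -> 2 point(s)
  x = 4: RHS = 7, y in [8, 11]  -> 2 point(s)
  x = 5: RHS = 16, y in [4, 15]  -> 2 point(s)
  x = 6: RHS = 17, y in [6, 13]  -> 2 point(s)
  x = 7: RHS = 16, y in [4, 15]  -> 2 point(s)
  x = 8: RHS = 0, y in [0]  -> 1 point(s)
  x = 10: RHS = 4, y in [2, 17]  -> 2 point(s)
  x = 11: RHS = 17, y in [6, 13]  -> 2 point(s)
  x = 12: RHS = 1, y in [1, 18]  -> 2 point(s)
  x = 13: RHS = 0, y in [0]  -> 1 point(s)
  x = 14: RHS = 1, y in [1, 18]  -> 2 point(s)
  x = 17: RHS = 0, y in [0]  -> 1 point(s)
Affine points: 23. Add the point at infinity: total = 24.

#E(F_19) = 24


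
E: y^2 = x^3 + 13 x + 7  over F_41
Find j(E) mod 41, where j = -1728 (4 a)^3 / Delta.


Delta = -16(4 a^3 + 27 b^2) mod 41 = 10
-1728 * (4 a)^3 = -1728 * (4*13)^3 mod 41 = 9
j = 9 * 10^(-1) mod 41 = 5

j = 5 (mod 41)


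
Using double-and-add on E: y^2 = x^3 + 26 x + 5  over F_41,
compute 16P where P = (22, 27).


k = 16 = 10000_2 (binary, LSB first: 00001)
Double-and-add from P = (22, 27):
  bit 0 = 0: acc unchanged = O
  bit 1 = 0: acc unchanged = O
  bit 2 = 0: acc unchanged = O
  bit 3 = 0: acc unchanged = O
  bit 4 = 1: acc = O + (36, 23) = (36, 23)

16P = (36, 23)


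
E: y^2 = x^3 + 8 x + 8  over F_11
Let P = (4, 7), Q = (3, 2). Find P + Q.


P != Q, so use the chord formula.
s = (y2 - y1) / (x2 - x1) = (6) / (10) mod 11 = 5
x3 = s^2 - x1 - x2 mod 11 = 5^2 - 4 - 3 = 7
y3 = s (x1 - x3) - y1 mod 11 = 5 * (4 - 7) - 7 = 0

P + Q = (7, 0)


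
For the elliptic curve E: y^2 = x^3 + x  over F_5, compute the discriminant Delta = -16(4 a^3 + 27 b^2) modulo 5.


4 a^3 + 27 b^2 = 4*1^3 + 27*0^2 = 4 + 0 = 4
Delta = -16 * (4) = -64
Delta mod 5 = 1

Delta = 1 (mod 5)


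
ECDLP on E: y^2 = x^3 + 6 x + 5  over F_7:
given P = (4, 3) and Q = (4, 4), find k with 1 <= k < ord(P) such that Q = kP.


Enumerate multiples of P until we hit Q = (4, 4):
  1P = (4, 3)
  2P = (3, 6)
  3P = (2, 5)
  4P = (2, 2)
  5P = (3, 1)
  6P = (4, 4)
Match found at i = 6.

k = 6


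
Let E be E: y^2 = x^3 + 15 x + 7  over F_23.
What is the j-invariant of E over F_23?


Delta = -16(4 a^3 + 27 b^2) mod 23 = 8
-1728 * (4 a)^3 = -1728 * (4*15)^3 mod 23 = 2
j = 2 * 8^(-1) mod 23 = 6

j = 6 (mod 23)


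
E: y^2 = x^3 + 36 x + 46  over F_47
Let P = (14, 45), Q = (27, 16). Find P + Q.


P != Q, so use the chord formula.
s = (y2 - y1) / (x2 - x1) = (18) / (13) mod 47 = 5
x3 = s^2 - x1 - x2 mod 47 = 5^2 - 14 - 27 = 31
y3 = s (x1 - x3) - y1 mod 47 = 5 * (14 - 31) - 45 = 11

P + Q = (31, 11)


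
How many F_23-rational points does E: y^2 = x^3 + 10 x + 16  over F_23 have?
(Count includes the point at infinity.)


For each x in F_23, count y with y^2 = x^3 + 10 x + 16 mod 23:
  x = 0: RHS = 16, y in [4, 19]  -> 2 point(s)
  x = 1: RHS = 4, y in [2, 21]  -> 2 point(s)
  x = 3: RHS = 4, y in [2, 21]  -> 2 point(s)
  x = 6: RHS = 16, y in [4, 19]  -> 2 point(s)
  x = 10: RHS = 12, y in [9, 14]  -> 2 point(s)
  x = 11: RHS = 8, y in [10, 13]  -> 2 point(s)
  x = 12: RHS = 1, y in [1, 22]  -> 2 point(s)
  x = 14: RHS = 2, y in [5, 18]  -> 2 point(s)
  x = 17: RHS = 16, y in [4, 19]  -> 2 point(s)
  x = 18: RHS = 2, y in [5, 18]  -> 2 point(s)
  x = 19: RHS = 4, y in [2, 21]  -> 2 point(s)
Affine points: 22. Add the point at infinity: total = 23.

#E(F_23) = 23


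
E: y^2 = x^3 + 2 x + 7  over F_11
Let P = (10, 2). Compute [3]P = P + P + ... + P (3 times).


k = 3 = 11_2 (binary, LSB first: 11)
Double-and-add from P = (10, 2):
  bit 0 = 1: acc = O + (10, 2) = (10, 2)
  bit 1 = 1: acc = (10, 2) + (7, 10) = (6, 2)

3P = (6, 2)


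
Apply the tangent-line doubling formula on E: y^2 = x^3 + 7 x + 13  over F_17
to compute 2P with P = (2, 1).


Doubling: s = (3 x1^2 + a) / (2 y1)
s = (3*2^2 + 7) / (2*1) mod 17 = 1
x3 = s^2 - 2 x1 mod 17 = 1^2 - 2*2 = 14
y3 = s (x1 - x3) - y1 mod 17 = 1 * (2 - 14) - 1 = 4

2P = (14, 4)


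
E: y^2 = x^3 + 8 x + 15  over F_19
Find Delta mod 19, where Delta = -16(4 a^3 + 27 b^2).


4 a^3 + 27 b^2 = 4*8^3 + 27*15^2 = 2048 + 6075 = 8123
Delta = -16 * (8123) = -129968
Delta mod 19 = 11

Delta = 11 (mod 19)


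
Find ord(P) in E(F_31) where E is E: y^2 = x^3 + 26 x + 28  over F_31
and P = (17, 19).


Compute successive multiples of P until we hit O:
  1P = (17, 19)
  2P = (30, 1)
  3P = (16, 13)
  4P = (3, 3)
  5P = (18, 2)
  6P = (6, 11)
  7P = (28, 4)
  8P = (4, 14)
  ... (continuing to 31P)
  31P = O

ord(P) = 31


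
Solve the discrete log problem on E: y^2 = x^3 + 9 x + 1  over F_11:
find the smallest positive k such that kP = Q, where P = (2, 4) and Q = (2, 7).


Enumerate multiples of P until we hit Q = (2, 7):
  1P = (2, 4)
  2P = (1, 0)
  3P = (2, 7)
Match found at i = 3.

k = 3


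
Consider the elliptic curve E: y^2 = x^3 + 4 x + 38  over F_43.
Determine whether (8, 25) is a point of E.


Check whether y^2 = x^3 + 4 x + 38 (mod 43) for (x, y) = (8, 25).
LHS: y^2 = 25^2 mod 43 = 23
RHS: x^3 + 4 x + 38 = 8^3 + 4*8 + 38 mod 43 = 23
LHS = RHS

Yes, on the curve


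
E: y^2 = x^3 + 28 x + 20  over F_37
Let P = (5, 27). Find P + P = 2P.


Doubling: s = (3 x1^2 + a) / (2 y1)
s = (3*5^2 + 28) / (2*27) mod 37 = 30
x3 = s^2 - 2 x1 mod 37 = 30^2 - 2*5 = 2
y3 = s (x1 - x3) - y1 mod 37 = 30 * (5 - 2) - 27 = 26

2P = (2, 26)


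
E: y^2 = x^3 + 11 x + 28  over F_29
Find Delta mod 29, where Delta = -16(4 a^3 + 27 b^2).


4 a^3 + 27 b^2 = 4*11^3 + 27*28^2 = 5324 + 21168 = 26492
Delta = -16 * (26492) = -423872
Delta mod 29 = 21

Delta = 21 (mod 29)


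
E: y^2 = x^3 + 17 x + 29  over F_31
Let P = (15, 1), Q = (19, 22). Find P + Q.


P != Q, so use the chord formula.
s = (y2 - y1) / (x2 - x1) = (21) / (4) mod 31 = 13
x3 = s^2 - x1 - x2 mod 31 = 13^2 - 15 - 19 = 11
y3 = s (x1 - x3) - y1 mod 31 = 13 * (15 - 11) - 1 = 20

P + Q = (11, 20)


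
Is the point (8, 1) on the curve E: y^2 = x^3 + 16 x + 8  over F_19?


Check whether y^2 = x^3 + 16 x + 8 (mod 19) for (x, y) = (8, 1).
LHS: y^2 = 1^2 mod 19 = 1
RHS: x^3 + 16 x + 8 = 8^3 + 16*8 + 8 mod 19 = 2
LHS != RHS

No, not on the curve


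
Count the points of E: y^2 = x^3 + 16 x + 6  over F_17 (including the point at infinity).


For each x in F_17, count y with y^2 = x^3 + 16 x + 6 mod 17:
  x = 3: RHS = 13, y in [8, 9]  -> 2 point(s)
  x = 4: RHS = 15, y in [7, 10]  -> 2 point(s)
  x = 7: RHS = 2, y in [6, 11]  -> 2 point(s)
  x = 8: RHS = 0, y in [0]  -> 1 point(s)
  x = 11: RHS = 0, y in [0]  -> 1 point(s)
  x = 14: RHS = 16, y in [4, 13]  -> 2 point(s)
  x = 15: RHS = 0, y in [0]  -> 1 point(s)
Affine points: 11. Add the point at infinity: total = 12.

#E(F_17) = 12


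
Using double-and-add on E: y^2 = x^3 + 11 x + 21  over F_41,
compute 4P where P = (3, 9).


k = 4 = 100_2 (binary, LSB first: 001)
Double-and-add from P = (3, 9):
  bit 0 = 0: acc unchanged = O
  bit 1 = 0: acc unchanged = O
  bit 2 = 1: acc = O + (0, 12) = (0, 12)

4P = (0, 12)


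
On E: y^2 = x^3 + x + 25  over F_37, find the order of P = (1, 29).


Compute successive multiples of P until we hit O:
  1P = (1, 29)
  2P = (5, 9)
  3P = (19, 24)
  4P = (6, 32)
  5P = (20, 4)
  6P = (0, 32)
  7P = (8, 29)
  8P = (28, 8)
  ... (continuing to 29P)
  29P = O

ord(P) = 29


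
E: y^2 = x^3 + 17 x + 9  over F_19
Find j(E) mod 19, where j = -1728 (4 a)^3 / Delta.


Delta = -16(4 a^3 + 27 b^2) mod 19 = 5
-1728 * (4 a)^3 = -1728 * (4*17)^3 mod 19 = 1
j = 1 * 5^(-1) mod 19 = 4

j = 4 (mod 19)


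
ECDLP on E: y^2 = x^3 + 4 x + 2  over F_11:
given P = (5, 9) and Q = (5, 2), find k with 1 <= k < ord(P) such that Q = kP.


Enumerate multiples of P until we hit Q = (5, 2):
  1P = (5, 9)
  2P = (4, 7)
  3P = (6, 0)
  4P = (4, 4)
  5P = (5, 2)
Match found at i = 5.

k = 5


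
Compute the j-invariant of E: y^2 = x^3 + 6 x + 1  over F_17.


Delta = -16(4 a^3 + 27 b^2) mod 17 = 7
-1728 * (4 a)^3 = -1728 * (4*6)^3 mod 17 = 1
j = 1 * 7^(-1) mod 17 = 5

j = 5 (mod 17)


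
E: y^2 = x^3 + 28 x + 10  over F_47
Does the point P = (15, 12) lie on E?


Check whether y^2 = x^3 + 28 x + 10 (mod 47) for (x, y) = (15, 12).
LHS: y^2 = 12^2 mod 47 = 3
RHS: x^3 + 28 x + 10 = 15^3 + 28*15 + 10 mod 47 = 45
LHS != RHS

No, not on the curve


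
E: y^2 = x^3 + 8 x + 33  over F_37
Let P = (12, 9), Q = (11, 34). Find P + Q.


P != Q, so use the chord formula.
s = (y2 - y1) / (x2 - x1) = (25) / (36) mod 37 = 12
x3 = s^2 - x1 - x2 mod 37 = 12^2 - 12 - 11 = 10
y3 = s (x1 - x3) - y1 mod 37 = 12 * (12 - 10) - 9 = 15

P + Q = (10, 15)


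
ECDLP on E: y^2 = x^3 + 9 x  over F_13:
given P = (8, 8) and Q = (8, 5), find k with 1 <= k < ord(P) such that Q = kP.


Enumerate multiples of P until we hit Q = (8, 5):
  1P = (8, 8)
  2P = (1, 6)
  3P = (7, 9)
  4P = (12, 9)
  5P = (2, 0)
  6P = (12, 4)
  7P = (7, 4)
  8P = (1, 7)
  9P = (8, 5)
Match found at i = 9.

k = 9


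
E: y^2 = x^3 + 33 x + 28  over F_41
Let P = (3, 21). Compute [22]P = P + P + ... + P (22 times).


k = 22 = 10110_2 (binary, LSB first: 01101)
Double-and-add from P = (3, 21):
  bit 0 = 0: acc unchanged = O
  bit 1 = 1: acc = O + (27, 15) = (27, 15)
  bit 2 = 1: acc = (27, 15) + (10, 13) = (6, 14)
  bit 3 = 0: acc unchanged = (6, 14)
  bit 4 = 1: acc = (6, 14) + (1, 12) = (3, 20)

22P = (3, 20)


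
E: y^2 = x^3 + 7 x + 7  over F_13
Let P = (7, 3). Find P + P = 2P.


Doubling: s = (3 x1^2 + a) / (2 y1)
s = (3*7^2 + 7) / (2*3) mod 13 = 4
x3 = s^2 - 2 x1 mod 13 = 4^2 - 2*7 = 2
y3 = s (x1 - x3) - y1 mod 13 = 4 * (7 - 2) - 3 = 4

2P = (2, 4)


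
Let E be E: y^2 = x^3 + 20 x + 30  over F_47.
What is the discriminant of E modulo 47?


4 a^3 + 27 b^2 = 4*20^3 + 27*30^2 = 32000 + 24300 = 56300
Delta = -16 * (56300) = -900800
Delta mod 47 = 2

Delta = 2 (mod 47)


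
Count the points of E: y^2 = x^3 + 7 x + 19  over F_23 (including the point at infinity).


For each x in F_23, count y with y^2 = x^3 + 7 x + 19 mod 23:
  x = 1: RHS = 4, y in [2, 21]  -> 2 point(s)
  x = 2: RHS = 18, y in [8, 15]  -> 2 point(s)
  x = 5: RHS = 18, y in [8, 15]  -> 2 point(s)
  x = 6: RHS = 1, y in [1, 22]  -> 2 point(s)
  x = 8: RHS = 12, y in [9, 14]  -> 2 point(s)
  x = 9: RHS = 6, y in [11, 12]  -> 2 point(s)
  x = 10: RHS = 8, y in [10, 13]  -> 2 point(s)
  x = 11: RHS = 1, y in [1, 22]  -> 2 point(s)
  x = 14: RHS = 9, y in [3, 20]  -> 2 point(s)
  x = 15: RHS = 3, y in [7, 16]  -> 2 point(s)
  x = 16: RHS = 18, y in [8, 15]  -> 2 point(s)
Affine points: 22. Add the point at infinity: total = 23.

#E(F_23) = 23


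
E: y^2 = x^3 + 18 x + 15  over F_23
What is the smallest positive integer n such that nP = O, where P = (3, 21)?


Compute successive multiples of P until we hit O:
  1P = (3, 21)
  2P = (7, 1)
  3P = (15, 16)
  4P = (13, 10)
  5P = (2, 17)
  6P = (11, 16)
  7P = (4, 17)
  8P = (9, 3)
  ... (continuing to 28P)
  28P = O

ord(P) = 28


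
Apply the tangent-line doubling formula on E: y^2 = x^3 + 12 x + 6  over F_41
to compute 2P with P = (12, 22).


Doubling: s = (3 x1^2 + a) / (2 y1)
s = (3*12^2 + 12) / (2*22) mod 41 = 25
x3 = s^2 - 2 x1 mod 41 = 25^2 - 2*12 = 27
y3 = s (x1 - x3) - y1 mod 41 = 25 * (12 - 27) - 22 = 13

2P = (27, 13)


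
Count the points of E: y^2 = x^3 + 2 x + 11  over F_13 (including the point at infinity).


For each x in F_13, count y with y^2 = x^3 + 2 x + 11 mod 13:
  x = 1: RHS = 1, y in [1, 12]  -> 2 point(s)
  x = 2: RHS = 10, y in [6, 7]  -> 2 point(s)
  x = 5: RHS = 3, y in [4, 9]  -> 2 point(s)
  x = 7: RHS = 4, y in [2, 11]  -> 2 point(s)
  x = 9: RHS = 4, y in [2, 11]  -> 2 point(s)
  x = 10: RHS = 4, y in [2, 11]  -> 2 point(s)
  x = 11: RHS = 12, y in [5, 8]  -> 2 point(s)
Affine points: 14. Add the point at infinity: total = 15.

#E(F_13) = 15


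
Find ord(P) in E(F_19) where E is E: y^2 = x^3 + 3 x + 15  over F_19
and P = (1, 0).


Compute successive multiples of P until we hit O:
  1P = (1, 0)
  2P = O

ord(P) = 2


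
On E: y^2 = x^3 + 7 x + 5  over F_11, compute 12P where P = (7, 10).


k = 12 = 1100_2 (binary, LSB first: 0011)
Double-and-add from P = (7, 10):
  bit 0 = 0: acc unchanged = O
  bit 1 = 0: acc unchanged = O
  bit 2 = 1: acc = O + (9, 4) = (9, 4)
  bit 3 = 1: acc = (9, 4) + (5, 0) = (9, 7)

12P = (9, 7)


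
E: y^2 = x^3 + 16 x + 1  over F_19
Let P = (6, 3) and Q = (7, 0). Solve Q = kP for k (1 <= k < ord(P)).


Enumerate multiples of P until we hit Q = (7, 0):
  1P = (6, 3)
  2P = (14, 9)
  3P = (15, 14)
  4P = (7, 0)
Match found at i = 4.

k = 4


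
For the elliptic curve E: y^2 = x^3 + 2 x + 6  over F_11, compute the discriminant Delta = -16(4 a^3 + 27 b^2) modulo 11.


4 a^3 + 27 b^2 = 4*2^3 + 27*6^2 = 32 + 972 = 1004
Delta = -16 * (1004) = -16064
Delta mod 11 = 7

Delta = 7 (mod 11)


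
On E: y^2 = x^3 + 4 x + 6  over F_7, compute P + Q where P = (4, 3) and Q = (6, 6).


P != Q, so use the chord formula.
s = (y2 - y1) / (x2 - x1) = (3) / (2) mod 7 = 5
x3 = s^2 - x1 - x2 mod 7 = 5^2 - 4 - 6 = 1
y3 = s (x1 - x3) - y1 mod 7 = 5 * (4 - 1) - 3 = 5

P + Q = (1, 5)


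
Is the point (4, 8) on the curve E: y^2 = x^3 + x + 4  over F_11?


Check whether y^2 = x^3 + 1 x + 4 (mod 11) for (x, y) = (4, 8).
LHS: y^2 = 8^2 mod 11 = 9
RHS: x^3 + 1 x + 4 = 4^3 + 1*4 + 4 mod 11 = 6
LHS != RHS

No, not on the curve


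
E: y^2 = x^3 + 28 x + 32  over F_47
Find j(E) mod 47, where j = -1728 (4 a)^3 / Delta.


Delta = -16(4 a^3 + 27 b^2) mod 47 = 39
-1728 * (4 a)^3 = -1728 * (4*28)^3 mod 47 = 44
j = 44 * 39^(-1) mod 47 = 18

j = 18 (mod 47)


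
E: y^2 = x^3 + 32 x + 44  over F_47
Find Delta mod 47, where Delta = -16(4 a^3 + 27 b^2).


4 a^3 + 27 b^2 = 4*32^3 + 27*44^2 = 131072 + 52272 = 183344
Delta = -16 * (183344) = -2933504
Delta mod 47 = 1

Delta = 1 (mod 47)


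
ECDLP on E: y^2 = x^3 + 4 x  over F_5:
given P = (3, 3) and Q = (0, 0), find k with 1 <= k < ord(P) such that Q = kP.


Enumerate multiples of P until we hit Q = (0, 0):
  1P = (3, 3)
  2P = (0, 0)
Match found at i = 2.

k = 2


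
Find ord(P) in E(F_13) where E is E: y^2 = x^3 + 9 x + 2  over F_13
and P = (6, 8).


Compute successive multiples of P until we hit O:
  1P = (6, 8)
  2P = (1, 5)
  3P = (10, 0)
  4P = (1, 8)
  5P = (6, 5)
  6P = O

ord(P) = 6


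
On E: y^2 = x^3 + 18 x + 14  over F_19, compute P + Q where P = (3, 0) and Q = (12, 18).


P != Q, so use the chord formula.
s = (y2 - y1) / (x2 - x1) = (18) / (9) mod 19 = 2
x3 = s^2 - x1 - x2 mod 19 = 2^2 - 3 - 12 = 8
y3 = s (x1 - x3) - y1 mod 19 = 2 * (3 - 8) - 0 = 9

P + Q = (8, 9)


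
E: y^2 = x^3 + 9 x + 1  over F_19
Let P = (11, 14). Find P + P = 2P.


Doubling: s = (3 x1^2 + a) / (2 y1)
s = (3*11^2 + 9) / (2*14) mod 19 = 16
x3 = s^2 - 2 x1 mod 19 = 16^2 - 2*11 = 6
y3 = s (x1 - x3) - y1 mod 19 = 16 * (11 - 6) - 14 = 9

2P = (6, 9)


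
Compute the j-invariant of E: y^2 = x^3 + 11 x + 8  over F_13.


Delta = -16(4 a^3 + 27 b^2) mod 13 = 8
-1728 * (4 a)^3 = -1728 * (4*11)^3 mod 13 = 8
j = 8 * 8^(-1) mod 13 = 1

j = 1 (mod 13)


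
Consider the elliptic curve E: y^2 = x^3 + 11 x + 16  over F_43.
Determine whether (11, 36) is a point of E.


Check whether y^2 = x^3 + 11 x + 16 (mod 43) for (x, y) = (11, 36).
LHS: y^2 = 36^2 mod 43 = 6
RHS: x^3 + 11 x + 16 = 11^3 + 11*11 + 16 mod 43 = 6
LHS = RHS

Yes, on the curve


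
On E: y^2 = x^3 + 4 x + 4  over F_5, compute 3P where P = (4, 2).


k = 3 = 11_2 (binary, LSB first: 11)
Double-and-add from P = (4, 2):
  bit 0 = 1: acc = O + (4, 2) = (4, 2)
  bit 1 = 1: acc = (4, 2) + (1, 2) = (0, 3)

3P = (0, 3)


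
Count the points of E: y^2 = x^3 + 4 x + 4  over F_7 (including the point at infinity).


For each x in F_7, count y with y^2 = x^3 + 4 x + 4 mod 7:
  x = 0: RHS = 4, y in [2, 5]  -> 2 point(s)
  x = 1: RHS = 2, y in [3, 4]  -> 2 point(s)
  x = 3: RHS = 1, y in [1, 6]  -> 2 point(s)
  x = 4: RHS = 0, y in [0]  -> 1 point(s)
  x = 5: RHS = 2, y in [3, 4]  -> 2 point(s)
Affine points: 9. Add the point at infinity: total = 10.

#E(F_7) = 10


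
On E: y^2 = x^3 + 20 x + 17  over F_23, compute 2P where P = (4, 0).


k = 2 = 10_2 (binary, LSB first: 01)
Double-and-add from P = (4, 0):
  bit 0 = 0: acc unchanged = O
  bit 1 = 1: acc = O + O = O

2P = O


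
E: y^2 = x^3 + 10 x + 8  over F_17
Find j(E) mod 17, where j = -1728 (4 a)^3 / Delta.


Delta = -16(4 a^3 + 27 b^2) mod 17 = 16
-1728 * (4 a)^3 = -1728 * (4*10)^3 mod 17 = 4
j = 4 * 16^(-1) mod 17 = 13

j = 13 (mod 17)


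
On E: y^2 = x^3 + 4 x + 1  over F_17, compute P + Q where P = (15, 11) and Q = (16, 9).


P != Q, so use the chord formula.
s = (y2 - y1) / (x2 - x1) = (15) / (1) mod 17 = 15
x3 = s^2 - x1 - x2 mod 17 = 15^2 - 15 - 16 = 7
y3 = s (x1 - x3) - y1 mod 17 = 15 * (15 - 7) - 11 = 7

P + Q = (7, 7)


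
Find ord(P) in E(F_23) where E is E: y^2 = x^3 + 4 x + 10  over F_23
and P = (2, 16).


Compute successive multiples of P until we hit O:
  1P = (2, 16)
  2P = (2, 7)
  3P = O

ord(P) = 3


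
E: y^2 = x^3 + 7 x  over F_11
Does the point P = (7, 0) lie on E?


Check whether y^2 = x^3 + 7 x + 0 (mod 11) for (x, y) = (7, 0).
LHS: y^2 = 0^2 mod 11 = 0
RHS: x^3 + 7 x + 0 = 7^3 + 7*7 + 0 mod 11 = 7
LHS != RHS

No, not on the curve


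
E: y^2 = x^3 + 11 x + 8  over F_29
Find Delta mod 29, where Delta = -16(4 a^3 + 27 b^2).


4 a^3 + 27 b^2 = 4*11^3 + 27*8^2 = 5324 + 1728 = 7052
Delta = -16 * (7052) = -112832
Delta mod 29 = 7

Delta = 7 (mod 29)


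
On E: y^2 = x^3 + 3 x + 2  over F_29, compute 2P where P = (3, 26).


Doubling: s = (3 x1^2 + a) / (2 y1)
s = (3*3^2 + 3) / (2*26) mod 29 = 24
x3 = s^2 - 2 x1 mod 29 = 24^2 - 2*3 = 19
y3 = s (x1 - x3) - y1 mod 29 = 24 * (3 - 19) - 26 = 25

2P = (19, 25)


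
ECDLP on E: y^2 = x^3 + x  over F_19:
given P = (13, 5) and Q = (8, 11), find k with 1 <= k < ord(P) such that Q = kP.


Enumerate multiples of P until we hit Q = (8, 11):
  1P = (13, 5)
  2P = (17, 16)
  3P = (12, 12)
  4P = (5, 15)
  5P = (18, 6)
  6P = (4, 12)
  7P = (8, 8)
  8P = (9, 4)
  9P = (3, 7)
  10P = (0, 0)
  11P = (3, 12)
  12P = (9, 15)
  13P = (8, 11)
Match found at i = 13.

k = 13


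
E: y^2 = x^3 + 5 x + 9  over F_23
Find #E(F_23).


For each x in F_23, count y with y^2 = x^3 + 5 x + 9 mod 23:
  x = 0: RHS = 9, y in [3, 20]  -> 2 point(s)
  x = 2: RHS = 4, y in [2, 21]  -> 2 point(s)
  x = 4: RHS = 1, y in [1, 22]  -> 2 point(s)
  x = 6: RHS = 2, y in [5, 18]  -> 2 point(s)
  x = 8: RHS = 9, y in [3, 20]  -> 2 point(s)
  x = 9: RHS = 1, y in [1, 22]  -> 2 point(s)
  x = 10: RHS = 1, y in [1, 22]  -> 2 point(s)
  x = 12: RHS = 3, y in [7, 16]  -> 2 point(s)
  x = 15: RHS = 9, y in [3, 20]  -> 2 point(s)
  x = 17: RHS = 16, y in [4, 19]  -> 2 point(s)
  x = 20: RHS = 13, y in [6, 17]  -> 2 point(s)
  x = 22: RHS = 3, y in [7, 16]  -> 2 point(s)
Affine points: 24. Add the point at infinity: total = 25.

#E(F_23) = 25


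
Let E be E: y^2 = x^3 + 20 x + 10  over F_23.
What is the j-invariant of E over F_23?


Delta = -16(4 a^3 + 27 b^2) mod 23 = 20
-1728 * (4 a)^3 = -1728 * (4*20)^3 mod 23 = 9
j = 9 * 20^(-1) mod 23 = 20

j = 20 (mod 23)


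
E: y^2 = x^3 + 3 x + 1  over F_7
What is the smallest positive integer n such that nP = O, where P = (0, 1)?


Compute successive multiples of P until we hit O:
  1P = (0, 1)
  2P = (4, 0)
  3P = (0, 6)
  4P = O

ord(P) = 4


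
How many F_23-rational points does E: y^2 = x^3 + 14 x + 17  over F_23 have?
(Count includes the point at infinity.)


For each x in F_23, count y with y^2 = x^3 + 14 x + 17 mod 23:
  x = 1: RHS = 9, y in [3, 20]  -> 2 point(s)
  x = 6: RHS = 18, y in [8, 15]  -> 2 point(s)
  x = 12: RHS = 4, y in [2, 21]  -> 2 point(s)
  x = 13: RHS = 4, y in [2, 21]  -> 2 point(s)
  x = 14: RHS = 13, y in [6, 17]  -> 2 point(s)
  x = 16: RHS = 13, y in [6, 17]  -> 2 point(s)
  x = 17: RHS = 16, y in [4, 19]  -> 2 point(s)
  x = 18: RHS = 6, y in [11, 12]  -> 2 point(s)
  x = 19: RHS = 12, y in [9, 14]  -> 2 point(s)
  x = 21: RHS = 4, y in [2, 21]  -> 2 point(s)
  x = 22: RHS = 2, y in [5, 18]  -> 2 point(s)
Affine points: 22. Add the point at infinity: total = 23.

#E(F_23) = 23


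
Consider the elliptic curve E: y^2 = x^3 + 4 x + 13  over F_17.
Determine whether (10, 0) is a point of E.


Check whether y^2 = x^3 + 4 x + 13 (mod 17) for (x, y) = (10, 0).
LHS: y^2 = 0^2 mod 17 = 0
RHS: x^3 + 4 x + 13 = 10^3 + 4*10 + 13 mod 17 = 16
LHS != RHS

No, not on the curve


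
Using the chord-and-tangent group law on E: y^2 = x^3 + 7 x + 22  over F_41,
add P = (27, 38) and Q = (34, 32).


P != Q, so use the chord formula.
s = (y2 - y1) / (x2 - x1) = (35) / (7) mod 41 = 5
x3 = s^2 - x1 - x2 mod 41 = 5^2 - 27 - 34 = 5
y3 = s (x1 - x3) - y1 mod 41 = 5 * (27 - 5) - 38 = 31

P + Q = (5, 31)


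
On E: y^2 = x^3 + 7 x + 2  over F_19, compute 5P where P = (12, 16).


k = 5 = 101_2 (binary, LSB first: 101)
Double-and-add from P = (12, 16):
  bit 0 = 1: acc = O + (12, 16) = (12, 16)
  bit 1 = 0: acc unchanged = (12, 16)
  bit 2 = 1: acc = (12, 16) + (12, 16) = (12, 3)

5P = (12, 3)


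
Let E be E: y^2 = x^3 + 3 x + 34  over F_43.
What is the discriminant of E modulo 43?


4 a^3 + 27 b^2 = 4*3^3 + 27*34^2 = 108 + 31212 = 31320
Delta = -16 * (31320) = -501120
Delta mod 43 = 2

Delta = 2 (mod 43)


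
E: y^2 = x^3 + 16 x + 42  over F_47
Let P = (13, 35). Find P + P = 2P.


Doubling: s = (3 x1^2 + a) / (2 y1)
s = (3*13^2 + 16) / (2*35) mod 47 = 35
x3 = s^2 - 2 x1 mod 47 = 35^2 - 2*13 = 24
y3 = s (x1 - x3) - y1 mod 47 = 35 * (13 - 24) - 35 = 3

2P = (24, 3)


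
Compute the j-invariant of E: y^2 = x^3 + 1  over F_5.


Delta = -16(4 a^3 + 27 b^2) mod 5 = 3
-1728 * (4 a)^3 = -1728 * (4*0)^3 mod 5 = 0
j = 0 * 3^(-1) mod 5 = 0

j = 0 (mod 5)


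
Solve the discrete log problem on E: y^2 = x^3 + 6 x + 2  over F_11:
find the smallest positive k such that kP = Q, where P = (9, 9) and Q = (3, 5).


Enumerate multiples of P until we hit Q = (3, 5):
  1P = (9, 9)
  2P = (5, 6)
  3P = (1, 8)
  4P = (6, 1)
  5P = (8, 1)
  6P = (3, 6)
  7P = (2, 0)
  8P = (3, 5)
Match found at i = 8.

k = 8


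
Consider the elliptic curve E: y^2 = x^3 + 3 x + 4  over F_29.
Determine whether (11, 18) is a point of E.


Check whether y^2 = x^3 + 3 x + 4 (mod 29) for (x, y) = (11, 18).
LHS: y^2 = 18^2 mod 29 = 5
RHS: x^3 + 3 x + 4 = 11^3 + 3*11 + 4 mod 29 = 5
LHS = RHS

Yes, on the curve


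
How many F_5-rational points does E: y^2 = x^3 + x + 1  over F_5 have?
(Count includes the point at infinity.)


For each x in F_5, count y with y^2 = x^3 + 1 x + 1 mod 5:
  x = 0: RHS = 1, y in [1, 4]  -> 2 point(s)
  x = 2: RHS = 1, y in [1, 4]  -> 2 point(s)
  x = 3: RHS = 1, y in [1, 4]  -> 2 point(s)
  x = 4: RHS = 4, y in [2, 3]  -> 2 point(s)
Affine points: 8. Add the point at infinity: total = 9.

#E(F_5) = 9


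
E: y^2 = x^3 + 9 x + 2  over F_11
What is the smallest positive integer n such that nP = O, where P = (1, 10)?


Compute successive multiples of P until we hit O:
  1P = (1, 10)
  2P = (1, 1)
  3P = O

ord(P) = 3


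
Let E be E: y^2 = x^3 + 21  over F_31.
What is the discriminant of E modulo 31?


4 a^3 + 27 b^2 = 4*0^3 + 27*21^2 = 0 + 11907 = 11907
Delta = -16 * (11907) = -190512
Delta mod 31 = 14

Delta = 14 (mod 31)


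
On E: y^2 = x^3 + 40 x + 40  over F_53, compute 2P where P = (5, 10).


Doubling: s = (3 x1^2 + a) / (2 y1)
s = (3*5^2 + 40) / (2*10) mod 53 = 19
x3 = s^2 - 2 x1 mod 53 = 19^2 - 2*5 = 33
y3 = s (x1 - x3) - y1 mod 53 = 19 * (5 - 33) - 10 = 41

2P = (33, 41)


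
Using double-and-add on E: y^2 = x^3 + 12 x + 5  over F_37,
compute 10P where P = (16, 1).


k = 10 = 1010_2 (binary, LSB first: 0101)
Double-and-add from P = (16, 1):
  bit 0 = 0: acc unchanged = O
  bit 1 = 1: acc = O + (35, 26) = (35, 26)
  bit 2 = 0: acc unchanged = (35, 26)
  bit 3 = 1: acc = (35, 26) + (6, 16) = (23, 33)

10P = (23, 33)


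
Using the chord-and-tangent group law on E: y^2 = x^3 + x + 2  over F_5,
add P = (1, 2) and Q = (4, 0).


P != Q, so use the chord formula.
s = (y2 - y1) / (x2 - x1) = (3) / (3) mod 5 = 1
x3 = s^2 - x1 - x2 mod 5 = 1^2 - 1 - 4 = 1
y3 = s (x1 - x3) - y1 mod 5 = 1 * (1 - 1) - 2 = 3

P + Q = (1, 3)


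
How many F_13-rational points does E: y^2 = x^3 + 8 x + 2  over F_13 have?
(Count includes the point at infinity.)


For each x in F_13, count y with y^2 = x^3 + 8 x + 2 mod 13:
  x = 2: RHS = 0, y in [0]  -> 1 point(s)
  x = 3: RHS = 1, y in [1, 12]  -> 2 point(s)
  x = 9: RHS = 10, y in [6, 7]  -> 2 point(s)
  x = 10: RHS = 3, y in [4, 9]  -> 2 point(s)
  x = 11: RHS = 4, y in [2, 11]  -> 2 point(s)
Affine points: 9. Add the point at infinity: total = 10.

#E(F_13) = 10


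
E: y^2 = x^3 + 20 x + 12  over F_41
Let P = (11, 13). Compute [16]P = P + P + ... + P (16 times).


k = 16 = 10000_2 (binary, LSB first: 00001)
Double-and-add from P = (11, 13):
  bit 0 = 0: acc unchanged = O
  bit 1 = 0: acc unchanged = O
  bit 2 = 0: acc unchanged = O
  bit 3 = 0: acc unchanged = O
  bit 4 = 1: acc = O + (37, 27) = (37, 27)

16P = (37, 27)


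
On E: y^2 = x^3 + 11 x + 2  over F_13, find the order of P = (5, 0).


Compute successive multiples of P until we hit O:
  1P = (5, 0)
  2P = O

ord(P) = 2


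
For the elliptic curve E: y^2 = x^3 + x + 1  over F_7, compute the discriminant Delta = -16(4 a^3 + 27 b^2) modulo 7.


4 a^3 + 27 b^2 = 4*1^3 + 27*1^2 = 4 + 27 = 31
Delta = -16 * (31) = -496
Delta mod 7 = 1

Delta = 1 (mod 7)


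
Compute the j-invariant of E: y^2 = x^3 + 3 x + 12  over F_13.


Delta = -16(4 a^3 + 27 b^2) mod 13 = 11
-1728 * (4 a)^3 = -1728 * (4*3)^3 mod 13 = 12
j = 12 * 11^(-1) mod 13 = 7

j = 7 (mod 13)


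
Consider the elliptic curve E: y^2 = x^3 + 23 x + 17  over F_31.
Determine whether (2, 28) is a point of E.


Check whether y^2 = x^3 + 23 x + 17 (mod 31) for (x, y) = (2, 28).
LHS: y^2 = 28^2 mod 31 = 9
RHS: x^3 + 23 x + 17 = 2^3 + 23*2 + 17 mod 31 = 9
LHS = RHS

Yes, on the curve


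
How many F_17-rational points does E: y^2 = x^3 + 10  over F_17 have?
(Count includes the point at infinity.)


For each x in F_17, count y with y^2 = x^3 + 0 x + 10 mod 17:
  x = 2: RHS = 1, y in [1, 16]  -> 2 point(s)
  x = 5: RHS = 16, y in [4, 13]  -> 2 point(s)
  x = 7: RHS = 13, y in [8, 9]  -> 2 point(s)
  x = 9: RHS = 8, y in [5, 12]  -> 2 point(s)
  x = 11: RHS = 15, y in [7, 10]  -> 2 point(s)
  x = 12: RHS = 4, y in [2, 15]  -> 2 point(s)
  x = 14: RHS = 0, y in [0]  -> 1 point(s)
  x = 15: RHS = 2, y in [6, 11]  -> 2 point(s)
  x = 16: RHS = 9, y in [3, 14]  -> 2 point(s)
Affine points: 17. Add the point at infinity: total = 18.

#E(F_17) = 18


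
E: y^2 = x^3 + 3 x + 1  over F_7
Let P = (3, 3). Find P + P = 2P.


Doubling: s = (3 x1^2 + a) / (2 y1)
s = (3*3^2 + 3) / (2*3) mod 7 = 5
x3 = s^2 - 2 x1 mod 7 = 5^2 - 2*3 = 5
y3 = s (x1 - x3) - y1 mod 7 = 5 * (3 - 5) - 3 = 1

2P = (5, 1)


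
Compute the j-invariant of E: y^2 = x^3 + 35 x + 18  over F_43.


Delta = -16(4 a^3 + 27 b^2) mod 43 = 42
-1728 * (4 a)^3 = -1728 * (4*35)^3 mod 43 = 16
j = 16 * 42^(-1) mod 43 = 27

j = 27 (mod 43)


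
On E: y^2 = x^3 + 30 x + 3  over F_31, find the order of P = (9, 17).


Compute successive multiples of P until we hit O:
  1P = (9, 17)
  2P = (17, 30)
  3P = (12, 13)
  4P = (29, 20)
  5P = (21, 6)
  6P = (21, 25)
  7P = (29, 11)
  8P = (12, 18)
  ... (continuing to 11P)
  11P = O

ord(P) = 11


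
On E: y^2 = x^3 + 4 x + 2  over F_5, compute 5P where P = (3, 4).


k = 5 = 101_2 (binary, LSB first: 101)
Double-and-add from P = (3, 4):
  bit 0 = 1: acc = O + (3, 4) = (3, 4)
  bit 1 = 0: acc unchanged = (3, 4)
  bit 2 = 1: acc = (3, 4) + (3, 4) = (3, 1)

5P = (3, 1)


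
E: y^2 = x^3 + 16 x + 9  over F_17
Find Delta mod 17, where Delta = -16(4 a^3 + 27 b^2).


4 a^3 + 27 b^2 = 4*16^3 + 27*9^2 = 16384 + 2187 = 18571
Delta = -16 * (18571) = -297136
Delta mod 17 = 7

Delta = 7 (mod 17)
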